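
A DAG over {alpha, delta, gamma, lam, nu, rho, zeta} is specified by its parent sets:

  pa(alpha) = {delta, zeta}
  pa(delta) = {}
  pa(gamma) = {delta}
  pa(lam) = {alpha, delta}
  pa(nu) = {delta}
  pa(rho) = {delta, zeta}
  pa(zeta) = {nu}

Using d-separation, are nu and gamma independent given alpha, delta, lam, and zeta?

Enumerating the 4 paths from nu to gamma and testing each for blocking by {alpha, delta, lam, zeta}:
  1. nu → zeta → alpha → lam ← delta → gamma — zeta:chain[blocks]; alpha:chain[blocks]; lam:collider[open]; delta:fork[blocks] ⇒ blocked
  2. nu → zeta → alpha ← delta → gamma — zeta:chain[blocks]; alpha:collider[open]; delta:fork[blocks] ⇒ blocked
  3. nu → zeta → rho ← delta → gamma — zeta:chain[blocks]; rho:collider[blocks]; delta:fork[blocks] ⇒ blocked
  4. nu ← delta → gamma — delta:fork[blocks] ⇒ blocked
Every path is blocked, so nu and gamma are d-separated given {alpha, delta, lam, zeta}.

Yes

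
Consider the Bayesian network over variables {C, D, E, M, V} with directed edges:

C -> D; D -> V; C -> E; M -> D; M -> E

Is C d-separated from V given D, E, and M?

2 paths connect C and V; each must be blocked for d-separation to hold:
Path 1: C → E ← M → D → V
  M is a fork here and M is conditioned on, so the path is blocked at M.
Path 2: C → D → V
  D is a chain here and D is conditioned on, so the path is blocked at D.
All paths are blocked; C ⊥ V | {D, E, M} holds.

Yes — C and V are d-separated given {D, E, M}.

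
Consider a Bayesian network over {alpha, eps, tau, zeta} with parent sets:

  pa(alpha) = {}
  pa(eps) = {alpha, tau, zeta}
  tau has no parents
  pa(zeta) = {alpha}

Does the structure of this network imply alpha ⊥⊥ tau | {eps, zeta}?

No — alpha and tau are not d-separated given {eps, zeta}.

2 paths connect alpha and tau; each must be blocked for d-separation to hold:
  1. alpha → eps ← tau — eps:collider[open] ⇒ active
  2. alpha → zeta → eps ← tau — zeta:chain[blocks]; eps:collider[open] ⇒ blocked
At least one path is unblocked, so d-separation fails.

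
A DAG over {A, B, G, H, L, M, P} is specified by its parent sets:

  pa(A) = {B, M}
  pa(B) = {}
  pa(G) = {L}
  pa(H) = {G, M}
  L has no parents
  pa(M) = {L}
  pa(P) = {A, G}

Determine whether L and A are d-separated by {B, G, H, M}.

4 paths connect L and A; each must be blocked for d-separation to hold:
  1. L → M → A — M:chain[blocks] ⇒ blocked
  2. L → M → H ← G → P ← A — M:chain[blocks]; H:collider[open]; G:fork[blocks]; P:collider[blocks] ⇒ blocked
  3. L → G → P ← A — G:chain[blocks]; P:collider[blocks] ⇒ blocked
  4. L → G → H ← M → A — G:chain[blocks]; H:collider[open]; M:fork[blocks] ⇒ blocked
Since every path is blocked, d-separation holds.

Yes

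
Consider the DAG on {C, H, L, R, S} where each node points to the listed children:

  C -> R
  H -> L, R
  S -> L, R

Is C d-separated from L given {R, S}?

We examine all 2 paths between C and L:
Path 1: C → R ← S → L
  S is a fork here and S is conditioned on, so the path is blocked at S.
Path 2: C → R ← H → L
  R is a collider and R is conditioned on, which opens it; H is a fork and H is not conditioned on — no node blocks this path, so it is active.
Because an active path exists, C and L are not d-separated.

No — C and L are not d-separated given {R, S}.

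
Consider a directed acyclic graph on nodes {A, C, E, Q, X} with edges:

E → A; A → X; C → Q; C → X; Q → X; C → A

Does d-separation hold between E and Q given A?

No

There are 4 undirected paths between E and Q; checking each against the conditioning set {A}:
  1. E → A ← C → Q — A:collider[open]; C:fork[open] ⇒ active
  2. E → A ← C → X ← Q — A:collider[open]; C:fork[open]; X:collider[blocks] ⇒ blocked
  3. E → A → X ← Q — A:chain[blocks]; X:collider[blocks] ⇒ blocked
  4. E → A → X ← C → Q — A:chain[blocks]; X:collider[blocks]; C:fork[open] ⇒ blocked
Because an active path exists, E and Q are not d-separated.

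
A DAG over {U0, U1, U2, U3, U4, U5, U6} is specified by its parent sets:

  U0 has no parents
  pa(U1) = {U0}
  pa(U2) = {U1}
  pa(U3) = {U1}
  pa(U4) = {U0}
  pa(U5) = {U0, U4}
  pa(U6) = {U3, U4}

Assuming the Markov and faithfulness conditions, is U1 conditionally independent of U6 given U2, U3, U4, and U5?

Yes

We examine all 3 paths between U1 and U6:
  1. U1 ← U0 → U5 ← U4 → U6 — U0:fork[open]; U5:collider[open]; U4:fork[blocks] ⇒ blocked
  2. U1 ← U0 → U4 → U6 — U0:fork[open]; U4:chain[blocks] ⇒ blocked
  3. U1 → U3 → U6 — U3:chain[blocks] ⇒ blocked
All paths are blocked; U1 ⊥ U6 | {U2, U3, U4, U5} holds.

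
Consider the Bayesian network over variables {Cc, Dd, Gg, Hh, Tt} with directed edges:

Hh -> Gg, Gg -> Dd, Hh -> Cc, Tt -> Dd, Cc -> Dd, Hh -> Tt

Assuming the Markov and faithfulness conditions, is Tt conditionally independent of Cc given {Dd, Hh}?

No

Enumerating the 4 paths from Tt to Cc and testing each for blocking by {Dd, Hh}:
Path 1: Tt ← Hh → Cc
  Hh is a fork here and Hh is conditioned on, so the path is blocked at Hh.
Path 2: Tt ← Hh → Gg → Dd ← Cc
  Hh is a fork here and Hh is conditioned on, so the path is blocked at Hh.
Path 3: Tt → Dd ← Cc
  Dd is a collider and Dd is conditioned on, which opens it — no node blocks this path, so it is active.
Path 4: Tt → Dd ← Gg ← Hh → Cc
  Hh is a fork here and Hh is conditioned on, so the path is blocked at Hh.
At least one path is unblocked, so d-separation fails.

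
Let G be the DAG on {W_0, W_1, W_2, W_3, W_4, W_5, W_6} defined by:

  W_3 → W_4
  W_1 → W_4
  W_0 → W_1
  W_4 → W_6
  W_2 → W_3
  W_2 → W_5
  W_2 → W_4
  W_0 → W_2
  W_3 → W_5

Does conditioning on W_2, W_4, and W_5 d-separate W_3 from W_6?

5 paths connect W_3 and W_6; each must be blocked for d-separation to hold:
Path 1: W_3 → W_5 ← W_2 ← W_0 → W_1 → W_4 → W_6
  W_2 is a chain here and W_2 is conditioned on, so the path is blocked at W_2.
Path 2: W_3 → W_5 ← W_2 → W_4 → W_6
  W_2 is a fork here and W_2 is conditioned on, so the path is blocked at W_2.
Path 3: W_3 ← W_2 ← W_0 → W_1 → W_4 → W_6
  W_2 is a chain here and W_2 is conditioned on, so the path is blocked at W_2.
Path 4: W_3 ← W_2 → W_4 → W_6
  W_2 is a fork here and W_2 is conditioned on, so the path is blocked at W_2.
Path 5: W_3 → W_4 → W_6
  W_4 is a chain here and W_4 is conditioned on, so the path is blocked at W_4.
Every path is blocked, so W_3 and W_6 are d-separated given {W_2, W_4, W_5}.

Yes — W_3 and W_6 are d-separated given {W_2, W_4, W_5}.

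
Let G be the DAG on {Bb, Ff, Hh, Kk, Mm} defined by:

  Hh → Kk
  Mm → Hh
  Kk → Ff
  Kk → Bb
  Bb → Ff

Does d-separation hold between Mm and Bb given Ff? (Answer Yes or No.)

2 paths connect Mm and Bb; each must be blocked for d-separation to hold:
  1. Mm → Hh → Kk → Ff ← Bb — Hh:chain[open]; Kk:chain[open]; Ff:collider[open] ⇒ active
  2. Mm → Hh → Kk → Bb — Hh:chain[open]; Kk:chain[open] ⇒ active
Since the path Mm → Hh → Kk → Ff ← Bb is active, Mm and Bb are not d-separated given {Ff}.

No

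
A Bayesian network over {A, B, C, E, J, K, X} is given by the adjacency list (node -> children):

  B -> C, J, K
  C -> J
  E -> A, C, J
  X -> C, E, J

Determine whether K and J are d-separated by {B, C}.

Yes — K and J are d-separated given {B, C}.

6 paths connect K and J; each must be blocked for d-separation to hold:
Path 1: K ← B → C ← E → J
  B is a fork here and B is conditioned on, so the path is blocked at B.
Path 2: K ← B → C ← E ← X → J
  B is a fork here and B is conditioned on, so the path is blocked at B.
Path 3: K ← B → C → J
  B is a fork here and B is conditioned on, so the path is blocked at B.
Path 4: K ← B → C ← X → E → J
  B is a fork here and B is conditioned on, so the path is blocked at B.
Path 5: K ← B → C ← X → J
  B is a fork here and B is conditioned on, so the path is blocked at B.
Path 6: K ← B → J
  B is a fork here and B is conditioned on, so the path is blocked at B.
Since every path is blocked, d-separation holds.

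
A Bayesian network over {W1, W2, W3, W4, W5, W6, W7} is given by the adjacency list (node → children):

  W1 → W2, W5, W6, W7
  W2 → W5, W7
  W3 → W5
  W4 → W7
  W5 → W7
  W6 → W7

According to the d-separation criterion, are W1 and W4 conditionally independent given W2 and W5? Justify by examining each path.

We examine all 6 paths between W1 and W4:
  1. W1 → W2 → W5 → W7 ← W4 — W2:chain[blocks]; W5:chain[blocks]; W7:collider[blocks] ⇒ blocked
  2. W1 → W2 → W7 ← W4 — W2:chain[blocks]; W7:collider[blocks] ⇒ blocked
  3. W1 → W5 ← W2 → W7 ← W4 — W5:collider[open]; W2:fork[blocks]; W7:collider[blocks] ⇒ blocked
  4. W1 → W5 → W7 ← W4 — W5:chain[blocks]; W7:collider[blocks] ⇒ blocked
  5. W1 → W6 → W7 ← W4 — W6:chain[open]; W7:collider[blocks] ⇒ blocked
  6. W1 → W7 ← W4 — W7:collider[blocks] ⇒ blocked
Since every path is blocked, d-separation holds.

Yes — W1 and W4 are d-separated given {W2, W5}.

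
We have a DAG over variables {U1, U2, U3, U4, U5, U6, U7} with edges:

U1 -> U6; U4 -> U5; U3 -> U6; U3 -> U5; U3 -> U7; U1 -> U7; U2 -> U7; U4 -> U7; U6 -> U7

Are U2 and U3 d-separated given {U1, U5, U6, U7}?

No

Enumerating the 4 paths from U2 to U3 and testing each for blocking by {U1, U5, U6, U7}:
Path 1: U2 → U7 ← U4 → U5 ← U3
  U7 is a collider and U7 is conditioned on, which opens it; U4 is a fork and U4 is not conditioned on; U5 is a collider and U5 is conditioned on, which opens it — no node blocks this path, so it is active.
Path 2: U2 → U7 ← U1 → U6 ← U3
  U1 is a fork here and U1 is conditioned on, so the path is blocked at U1.
Path 3: U2 → U7 ← U3
  U7 is a collider and U7 is conditioned on, which opens it — no node blocks this path, so it is active.
Path 4: U2 → U7 ← U6 ← U3
  U6 is a chain here and U6 is conditioned on, so the path is blocked at U6.
Since the path U2 → U7 ← U4 → U5 ← U3 is active, U2 and U3 are not d-separated given {U1, U5, U6, U7}.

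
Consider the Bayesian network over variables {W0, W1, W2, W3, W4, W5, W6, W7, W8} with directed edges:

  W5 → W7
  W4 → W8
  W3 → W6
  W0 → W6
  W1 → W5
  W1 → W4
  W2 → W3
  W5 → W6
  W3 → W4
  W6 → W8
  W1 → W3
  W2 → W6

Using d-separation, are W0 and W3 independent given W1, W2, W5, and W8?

No

There are 6 undirected paths between W0 and W3; checking each against the conditioning set {W1, W2, W5, W8}:
Path 1: W0 → W6 ← W2 → W3
  W2 is a fork here and W2 is conditioned on, so the path is blocked at W2.
Path 2: W0 → W6 ← W5 ← W1 → W4 ← W3
  W5 is a chain here and W5 is conditioned on, so the path is blocked at W5.
Path 3: W0 → W6 ← W5 ← W1 → W3
  W5 is a chain here and W5 is conditioned on, so the path is blocked at W5.
Path 4: W0 → W6 → W8 ← W4 ← W1 → W3
  W1 is a fork here and W1 is conditioned on, so the path is blocked at W1.
Path 5: W0 → W6 → W8 ← W4 ← W3
  W6 is a chain and W6 is not conditioned on; W8 is a collider and W8 is conditioned on, which opens it; W4 is a chain and W4 is not conditioned on — no node blocks this path, so it is active.
Path 6: W0 → W6 ← W3
  W6 is a collider and its descendant W8 is conditioned on, which opens it — no node blocks this path, so it is active.
Because an active path exists, W0 and W3 are not d-separated.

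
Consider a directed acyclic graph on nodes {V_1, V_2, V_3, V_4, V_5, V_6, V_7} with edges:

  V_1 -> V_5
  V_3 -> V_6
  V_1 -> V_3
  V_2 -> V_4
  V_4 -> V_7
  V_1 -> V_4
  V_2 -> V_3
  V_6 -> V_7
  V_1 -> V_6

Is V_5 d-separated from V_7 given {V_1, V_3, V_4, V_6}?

Yes

There are 6 undirected paths between V_5 and V_7; checking each against the conditioning set {V_1, V_3, V_4, V_6}:
Path 1: V_5 ← V_1 → V_4 ← V_2 → V_3 → V_6 → V_7
  V_1 is a fork here and V_1 is conditioned on, so the path is blocked at V_1.
Path 2: V_5 ← V_1 → V_4 → V_7
  V_1 is a fork here and V_1 is conditioned on, so the path is blocked at V_1.
Path 3: V_5 ← V_1 → V_6 ← V_3 ← V_2 → V_4 → V_7
  V_1 is a fork here and V_1 is conditioned on, so the path is blocked at V_1.
Path 4: V_5 ← V_1 → V_6 → V_7
  V_1 is a fork here and V_1 is conditioned on, so the path is blocked at V_1.
Path 5: V_5 ← V_1 → V_3 → V_6 → V_7
  V_1 is a fork here and V_1 is conditioned on, so the path is blocked at V_1.
Path 6: V_5 ← V_1 → V_3 ← V_2 → V_4 → V_7
  V_1 is a fork here and V_1 is conditioned on, so the path is blocked at V_1.
Since every path is blocked, d-separation holds.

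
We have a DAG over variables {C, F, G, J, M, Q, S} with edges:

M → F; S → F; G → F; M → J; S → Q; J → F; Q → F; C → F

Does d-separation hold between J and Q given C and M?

4 paths connect J and Q; each must be blocked for d-separation to hold:
  1. J ← M → F ← Q — M:fork[blocks]; F:collider[blocks] ⇒ blocked
  2. J ← M → F ← S → Q — M:fork[blocks]; F:collider[blocks]; S:fork[open] ⇒ blocked
  3. J → F ← Q — F:collider[blocks] ⇒ blocked
  4. J → F ← S → Q — F:collider[blocks]; S:fork[open] ⇒ blocked
All paths are blocked; J ⊥ Q | {C, M} holds.

Yes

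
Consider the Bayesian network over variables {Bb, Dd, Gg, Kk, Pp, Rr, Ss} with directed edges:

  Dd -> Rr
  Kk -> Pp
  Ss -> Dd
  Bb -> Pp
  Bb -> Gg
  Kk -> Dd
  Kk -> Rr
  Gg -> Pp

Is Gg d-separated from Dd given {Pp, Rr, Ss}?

We examine all 4 paths between Gg and Dd:
Path 1: Gg → Pp ← Kk → Rr ← Dd
  Pp is a collider and Pp is conditioned on, which opens it; Kk is a fork and Kk is not conditioned on; Rr is a collider and Rr is conditioned on, which opens it — no node blocks this path, so it is active.
Path 2: Gg → Pp ← Kk → Dd
  Pp is a collider and Pp is conditioned on, which opens it; Kk is a fork and Kk is not conditioned on — no node blocks this path, so it is active.
Path 3: Gg ← Bb → Pp ← Kk → Rr ← Dd
  Bb is a fork and Bb is not conditioned on; Pp is a collider and Pp is conditioned on, which opens it; Kk is a fork and Kk is not conditioned on; Rr is a collider and Rr is conditioned on, which opens it — no node blocks this path, so it is active.
Path 4: Gg ← Bb → Pp ← Kk → Dd
  Bb is a fork and Bb is not conditioned on; Pp is a collider and Pp is conditioned on, which opens it; Kk is a fork and Kk is not conditioned on — no node blocks this path, so it is active.
Because an active path exists, Gg and Dd are not d-separated.

No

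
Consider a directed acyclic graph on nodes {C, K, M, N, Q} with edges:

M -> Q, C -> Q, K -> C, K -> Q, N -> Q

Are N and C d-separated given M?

Yes — N and C are d-separated given {M}.

Enumerating the 2 paths from N to C and testing each for blocking by {M}:
Path 1: N → Q ← K → C
  Q is a collider here and neither Q nor any of its descendants is conditioned on, so the collider stays closed — the path is blocked at Q.
Path 2: N → Q ← C
  Q is a collider here and neither Q nor any of its descendants is conditioned on, so the collider stays closed — the path is blocked at Q.
All paths are blocked; N ⊥ C | {M} holds.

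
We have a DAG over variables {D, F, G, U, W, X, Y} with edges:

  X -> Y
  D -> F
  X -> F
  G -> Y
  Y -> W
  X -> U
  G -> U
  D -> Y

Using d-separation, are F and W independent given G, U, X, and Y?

Yes

3 paths connect F and W; each must be blocked for d-separation to hold:
  1. F ← X → U ← G → Y → W — X:fork[blocks]; U:collider[open]; G:fork[blocks]; Y:chain[blocks] ⇒ blocked
  2. F ← X → Y → W — X:fork[blocks]; Y:chain[blocks] ⇒ blocked
  3. F ← D → Y → W — D:fork[open]; Y:chain[blocks] ⇒ blocked
Every path is blocked, so F and W are d-separated given {G, U, X, Y}.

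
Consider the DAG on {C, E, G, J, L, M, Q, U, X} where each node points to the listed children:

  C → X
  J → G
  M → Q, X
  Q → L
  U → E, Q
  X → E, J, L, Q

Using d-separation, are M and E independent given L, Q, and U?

No

We examine all 6 paths between M and E:
Path 1: M → X → E
  X is a chain and X is not conditioned on — no node blocks this path, so it is active.
Path 2: M → X → Q ← U → E
  U is a fork here and U is conditioned on, so the path is blocked at U.
Path 3: M → X → L ← Q ← U → E
  Q is a chain here and Q is conditioned on, so the path is blocked at Q.
Path 4: M → Q ← X → E
  Q is a collider and Q is conditioned on, which opens it; X is a fork and X is not conditioned on — no node blocks this path, so it is active.
Path 5: M → Q → L ← X → E
  Q is a chain here and Q is conditioned on, so the path is blocked at Q.
Path 6: M → Q ← U → E
  U is a fork here and U is conditioned on, so the path is blocked at U.
At least one path is unblocked, so d-separation fails.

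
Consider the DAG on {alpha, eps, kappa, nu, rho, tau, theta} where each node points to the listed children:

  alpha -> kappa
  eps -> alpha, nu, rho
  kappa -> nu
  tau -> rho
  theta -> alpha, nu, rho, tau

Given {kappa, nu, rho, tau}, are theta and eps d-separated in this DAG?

No

There are 6 undirected paths between theta and eps; checking each against the conditioning set {kappa, nu, rho, tau}:
Path 1: theta → nu ← eps
  nu is a collider and nu is conditioned on, which opens it — no node blocks this path, so it is active.
Path 2: theta → nu ← kappa ← alpha ← eps
  kappa is a chain here and kappa is conditioned on, so the path is blocked at kappa.
Path 3: theta → tau → rho ← eps
  tau is a chain here and tau is conditioned on, so the path is blocked at tau.
Path 4: theta → alpha ← eps
  alpha is a collider and its descendant nu is conditioned on, which opens it — no node blocks this path, so it is active.
Path 5: theta → alpha → kappa → nu ← eps
  kappa is a chain here and kappa is conditioned on, so the path is blocked at kappa.
Path 6: theta → rho ← eps
  rho is a collider and rho is conditioned on, which opens it — no node blocks this path, so it is active.
Since the path theta → nu ← eps is active, theta and eps are not d-separated given {kappa, nu, rho, tau}.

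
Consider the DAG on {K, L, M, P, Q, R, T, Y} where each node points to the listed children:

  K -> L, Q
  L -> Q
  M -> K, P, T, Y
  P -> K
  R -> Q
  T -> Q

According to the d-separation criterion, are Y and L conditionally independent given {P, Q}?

No

6 paths connect Y and L; each must be blocked for d-separation to hold:
  1. Y ← M → K → Q ← L — M:fork[open]; K:chain[open]; Q:collider[open] ⇒ active
  2. Y ← M → K → L — M:fork[open]; K:chain[open] ⇒ active
  3. Y ← M → P → K → Q ← L — M:fork[open]; P:chain[blocks]; K:chain[open]; Q:collider[open] ⇒ blocked
  4. Y ← M → P → K → L — M:fork[open]; P:chain[blocks]; K:chain[open] ⇒ blocked
  5. Y ← M → T → Q ← K → L — M:fork[open]; T:chain[open]; Q:collider[open]; K:fork[open] ⇒ active
  6. Y ← M → T → Q ← L — M:fork[open]; T:chain[open]; Q:collider[open] ⇒ active
Since the path Y ← M → K → Q ← L is active, Y and L are not d-separated given {P, Q}.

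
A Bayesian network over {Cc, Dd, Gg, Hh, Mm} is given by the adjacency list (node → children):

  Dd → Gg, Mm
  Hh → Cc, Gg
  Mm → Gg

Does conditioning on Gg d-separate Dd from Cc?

2 paths connect Dd and Cc; each must be blocked for d-separation to hold:
  1. Dd → Mm → Gg ← Hh → Cc — Mm:chain[open]; Gg:collider[open]; Hh:fork[open] ⇒ active
  2. Dd → Gg ← Hh → Cc — Gg:collider[open]; Hh:fork[open] ⇒ active
Because an active path exists, Dd and Cc are not d-separated.

No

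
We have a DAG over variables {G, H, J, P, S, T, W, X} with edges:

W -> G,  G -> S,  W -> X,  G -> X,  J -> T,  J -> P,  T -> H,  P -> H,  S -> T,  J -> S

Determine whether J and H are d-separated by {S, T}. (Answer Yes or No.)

No

Enumerating the 3 paths from J to H and testing each for blocking by {S, T}:
  1. J → S → T → H — S:chain[blocks]; T:chain[blocks] ⇒ blocked
  2. J → P → H — P:chain[open] ⇒ active
  3. J → T → H — T:chain[blocks] ⇒ blocked
Since the path J → P → H is active, J and H are not d-separated given {S, T}.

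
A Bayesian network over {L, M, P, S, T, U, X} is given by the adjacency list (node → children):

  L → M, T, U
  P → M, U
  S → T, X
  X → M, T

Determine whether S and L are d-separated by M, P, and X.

Yes

We examine all 6 paths between S and L:
Path 1: S → T ← X → M ← P → U ← L
  T is a collider here and neither T nor any of its descendants is conditioned on, so the collider stays closed — the path is blocked at T.
Path 2: S → T ← X → M ← L
  T is a collider here and neither T nor any of its descendants is conditioned on, so the collider stays closed — the path is blocked at T.
Path 3: S → T ← L
  T is a collider here and neither T nor any of its descendants is conditioned on, so the collider stays closed — the path is blocked at T.
Path 4: S → X → M ← P → U ← L
  X is a chain here and X is conditioned on, so the path is blocked at X.
Path 5: S → X → M ← L
  X is a chain here and X is conditioned on, so the path is blocked at X.
Path 6: S → X → T ← L
  X is a chain here and X is conditioned on, so the path is blocked at X.
Since every path is blocked, d-separation holds.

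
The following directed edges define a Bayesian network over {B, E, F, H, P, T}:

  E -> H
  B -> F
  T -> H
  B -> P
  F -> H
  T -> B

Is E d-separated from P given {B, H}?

2 paths connect E and P; each must be blocked for d-separation to hold:
Path 1: E → H ← T → B → P
  B is a chain here and B is conditioned on, so the path is blocked at B.
Path 2: E → H ← F ← B → P
  B is a fork here and B is conditioned on, so the path is blocked at B.
Every path is blocked, so E and P are d-separated given {B, H}.

Yes — E and P are d-separated given {B, H}.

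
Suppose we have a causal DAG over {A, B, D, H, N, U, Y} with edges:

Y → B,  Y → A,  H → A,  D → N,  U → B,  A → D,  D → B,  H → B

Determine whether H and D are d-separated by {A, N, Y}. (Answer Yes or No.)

There are 4 undirected paths between H and D; checking each against the conditioning set {A, N, Y}:
  1. H → A ← Y → B ← D — A:collider[open]; Y:fork[blocks]; B:collider[blocks] ⇒ blocked
  2. H → A → D — A:chain[blocks] ⇒ blocked
  3. H → B ← Y → A → D — B:collider[blocks]; Y:fork[blocks]; A:chain[blocks] ⇒ blocked
  4. H → B ← D — B:collider[blocks] ⇒ blocked
Since every path is blocked, d-separation holds.

Yes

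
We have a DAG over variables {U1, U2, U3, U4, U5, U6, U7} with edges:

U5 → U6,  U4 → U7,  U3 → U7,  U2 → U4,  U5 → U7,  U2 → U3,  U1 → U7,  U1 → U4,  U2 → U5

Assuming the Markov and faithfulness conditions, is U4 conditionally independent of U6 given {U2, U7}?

No — U4 and U6 are not d-separated given {U2, U7}.

Enumerating the 6 paths from U4 to U6 and testing each for blocking by {U2, U7}:
Path 1: U4 ← U2 → U3 → U7 ← U5 → U6
  U2 is a fork here and U2 is conditioned on, so the path is blocked at U2.
Path 2: U4 ← U2 → U5 → U6
  U2 is a fork here and U2 is conditioned on, so the path is blocked at U2.
Path 3: U4 → U7 ← U3 ← U2 → U5 → U6
  U2 is a fork here and U2 is conditioned on, so the path is blocked at U2.
Path 4: U4 → U7 ← U5 → U6
  U7 is a collider and U7 is conditioned on, which opens it; U5 is a fork and U5 is not conditioned on — no node blocks this path, so it is active.
Path 5: U4 ← U1 → U7 ← U3 ← U2 → U5 → U6
  U2 is a fork here and U2 is conditioned on, so the path is blocked at U2.
Path 6: U4 ← U1 → U7 ← U5 → U6
  U1 is a fork and U1 is not conditioned on; U7 is a collider and U7 is conditioned on, which opens it; U5 is a fork and U5 is not conditioned on — no node blocks this path, so it is active.
Since the path U4 → U7 ← U5 → U6 is active, U4 and U6 are not d-separated given {U2, U7}.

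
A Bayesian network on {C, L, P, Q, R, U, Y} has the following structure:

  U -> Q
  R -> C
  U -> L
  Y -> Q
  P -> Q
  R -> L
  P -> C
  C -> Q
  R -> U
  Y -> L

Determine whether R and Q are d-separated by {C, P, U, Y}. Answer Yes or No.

There are 6 undirected paths between R and Q; checking each against the conditioning set {C, P, U, Y}:
  1. R → U → Q — U:chain[blocks] ⇒ blocked
  2. R → U → L ← Y → Q — U:chain[blocks]; L:collider[blocks]; Y:fork[blocks] ⇒ blocked
  3. R → C → Q — C:chain[blocks] ⇒ blocked
  4. R → C ← P → Q — C:collider[open]; P:fork[blocks] ⇒ blocked
  5. R → L ← U → Q — L:collider[blocks]; U:fork[blocks] ⇒ blocked
  6. R → L ← Y → Q — L:collider[blocks]; Y:fork[blocks] ⇒ blocked
Since every path is blocked, d-separation holds.

Yes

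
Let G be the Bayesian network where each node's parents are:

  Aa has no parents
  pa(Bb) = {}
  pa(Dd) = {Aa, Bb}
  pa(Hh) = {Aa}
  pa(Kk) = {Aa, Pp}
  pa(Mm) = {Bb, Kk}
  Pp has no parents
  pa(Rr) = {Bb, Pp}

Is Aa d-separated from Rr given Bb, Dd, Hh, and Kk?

No — Aa and Rr are not d-separated given {Bb, Dd, Hh, Kk}.

4 paths connect Aa and Rr; each must be blocked for d-separation to hold:
Path 1: Aa → Dd ← Bb → Rr
  Bb is a fork here and Bb is conditioned on, so the path is blocked at Bb.
Path 2: Aa → Dd ← Bb → Mm ← Kk ← Pp → Rr
  Bb is a fork here and Bb is conditioned on, so the path is blocked at Bb.
Path 3: Aa → Kk ← Pp → Rr
  Kk is a collider and Kk is conditioned on, which opens it; Pp is a fork and Pp is not conditioned on — no node blocks this path, so it is active.
Path 4: Aa → Kk → Mm ← Bb → Rr
  Kk is a chain here and Kk is conditioned on, so the path is blocked at Kk.
Since the path Aa → Kk ← Pp → Rr is active, Aa and Rr are not d-separated given {Bb, Dd, Hh, Kk}.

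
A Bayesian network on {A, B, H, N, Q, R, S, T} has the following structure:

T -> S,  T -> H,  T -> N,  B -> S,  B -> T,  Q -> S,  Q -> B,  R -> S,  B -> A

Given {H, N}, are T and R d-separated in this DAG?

Yes — T and R are d-separated given {H, N}.

3 paths connect T and R; each must be blocked for d-separation to hold:
Path 1: T → S ← R
  S is a collider here and neither S nor any of its descendants is conditioned on, so the collider stays closed — the path is blocked at S.
Path 2: T ← B ← Q → S ← R
  S is a collider here and neither S nor any of its descendants is conditioned on, so the collider stays closed — the path is blocked at S.
Path 3: T ← B → S ← R
  S is a collider here and neither S nor any of its descendants is conditioned on, so the collider stays closed — the path is blocked at S.
Since every path is blocked, d-separation holds.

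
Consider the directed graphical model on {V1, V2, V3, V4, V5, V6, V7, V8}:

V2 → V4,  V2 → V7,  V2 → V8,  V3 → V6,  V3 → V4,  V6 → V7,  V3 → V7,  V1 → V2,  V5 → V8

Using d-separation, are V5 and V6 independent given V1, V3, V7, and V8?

No

We examine all 4 paths between V5 and V6:
Path 1: V5 → V8 ← V2 → V4 ← V3 → V7 ← V6
  V4 is a collider here and neither V4 nor any of its descendants is conditioned on, so the collider stays closed — the path is blocked at V4.
Path 2: V5 → V8 ← V2 → V4 ← V3 → V6
  V4 is a collider here and neither V4 nor any of its descendants is conditioned on, so the collider stays closed — the path is blocked at V4.
Path 3: V5 → V8 ← V2 → V7 ← V3 → V6
  V3 is a fork here and V3 is conditioned on, so the path is blocked at V3.
Path 4: V5 → V8 ← V2 → V7 ← V6
  V8 is a collider and V8 is conditioned on, which opens it; V2 is a fork and V2 is not conditioned on; V7 is a collider and V7 is conditioned on, which opens it — no node blocks this path, so it is active.
Because an active path exists, V5 and V6 are not d-separated.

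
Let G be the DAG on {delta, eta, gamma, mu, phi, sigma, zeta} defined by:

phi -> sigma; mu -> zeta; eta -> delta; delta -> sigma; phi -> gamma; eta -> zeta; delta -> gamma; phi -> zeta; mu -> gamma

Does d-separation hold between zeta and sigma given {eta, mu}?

No

Enumerating the 6 paths from zeta to sigma and testing each for blocking by {eta, mu}:
Path 1: zeta ← eta → delta → gamma ← phi → sigma
  eta is a fork here and eta is conditioned on, so the path is blocked at eta.
Path 2: zeta ← eta → delta → sigma
  eta is a fork here and eta is conditioned on, so the path is blocked at eta.
Path 3: zeta ← phi → gamma ← delta → sigma
  gamma is a collider here and neither gamma nor any of its descendants is conditioned on, so the collider stays closed — the path is blocked at gamma.
Path 4: zeta ← phi → sigma
  phi is a fork and phi is not conditioned on — no node blocks this path, so it is active.
Path 5: zeta ← mu → gamma ← delta → sigma
  mu is a fork here and mu is conditioned on, so the path is blocked at mu.
Path 6: zeta ← mu → gamma ← phi → sigma
  mu is a fork here and mu is conditioned on, so the path is blocked at mu.
Since the path zeta ← phi → sigma is active, zeta and sigma are not d-separated given {eta, mu}.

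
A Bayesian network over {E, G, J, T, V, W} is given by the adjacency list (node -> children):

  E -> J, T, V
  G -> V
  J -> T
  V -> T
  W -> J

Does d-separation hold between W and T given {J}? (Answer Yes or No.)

No

We examine all 3 paths between W and T:
Path 1: W → J ← E → T
  J is a collider and J is conditioned on, which opens it; E is a fork and E is not conditioned on — no node blocks this path, so it is active.
Path 2: W → J ← E → V → T
  J is a collider and J is conditioned on, which opens it; E is a fork and E is not conditioned on; V is a chain and V is not conditioned on — no node blocks this path, so it is active.
Path 3: W → J → T
  J is a chain here and J is conditioned on, so the path is blocked at J.
Since the path W → J ← E → T is active, W and T are not d-separated given {J}.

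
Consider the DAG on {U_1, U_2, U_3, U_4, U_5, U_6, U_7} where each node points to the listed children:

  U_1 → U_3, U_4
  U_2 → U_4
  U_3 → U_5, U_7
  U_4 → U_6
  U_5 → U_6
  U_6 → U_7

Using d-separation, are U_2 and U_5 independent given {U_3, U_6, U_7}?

4 paths connect U_2 and U_5; each must be blocked for d-separation to hold:
  1. U_2 → U_4 → U_6 → U_7 ← U_3 → U_5 — U_4:chain[open]; U_6:chain[blocks]; U_7:collider[open]; U_3:fork[blocks] ⇒ blocked
  2. U_2 → U_4 → U_6 ← U_5 — U_4:chain[open]; U_6:collider[open] ⇒ active
  3. U_2 → U_4 ← U_1 → U_3 → U_7 ← U_6 ← U_5 — U_4:collider[open]; U_1:fork[open]; U_3:chain[blocks]; U_7:collider[open]; U_6:chain[blocks] ⇒ blocked
  4. U_2 → U_4 ← U_1 → U_3 → U_5 — U_4:collider[open]; U_1:fork[open]; U_3:chain[blocks] ⇒ blocked
At least one path is unblocked, so d-separation fails.

No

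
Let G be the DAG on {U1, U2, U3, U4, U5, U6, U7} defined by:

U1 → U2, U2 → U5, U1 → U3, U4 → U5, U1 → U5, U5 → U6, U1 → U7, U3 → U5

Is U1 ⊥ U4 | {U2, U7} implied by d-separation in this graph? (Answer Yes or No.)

There are 3 undirected paths between U1 and U4; checking each against the conditioning set {U2, U7}:
  1. U1 → U5 ← U4 — U5:collider[blocks] ⇒ blocked
  2. U1 → U2 → U5 ← U4 — U2:chain[blocks]; U5:collider[blocks] ⇒ blocked
  3. U1 → U3 → U5 ← U4 — U3:chain[open]; U5:collider[blocks] ⇒ blocked
Every path is blocked, so U1 and U4 are d-separated given {U2, U7}.

Yes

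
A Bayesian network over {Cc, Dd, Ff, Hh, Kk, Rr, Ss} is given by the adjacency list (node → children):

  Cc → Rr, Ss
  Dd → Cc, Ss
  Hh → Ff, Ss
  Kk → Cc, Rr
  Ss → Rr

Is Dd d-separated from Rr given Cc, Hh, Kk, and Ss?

Yes — Dd and Rr are d-separated given {Cc, Hh, Kk, Ss}.

There are 6 undirected paths between Dd and Rr; checking each against the conditioning set {Cc, Hh, Kk, Ss}:
Path 1: Dd → Cc → Rr
  Cc is a chain here and Cc is conditioned on, so the path is blocked at Cc.
Path 2: Dd → Cc ← Kk → Rr
  Kk is a fork here and Kk is conditioned on, so the path is blocked at Kk.
Path 3: Dd → Cc → Ss → Rr
  Cc is a chain here and Cc is conditioned on, so the path is blocked at Cc.
Path 4: Dd → Ss ← Cc → Rr
  Cc is a fork here and Cc is conditioned on, so the path is blocked at Cc.
Path 5: Dd → Ss ← Cc ← Kk → Rr
  Cc is a chain here and Cc is conditioned on, so the path is blocked at Cc.
Path 6: Dd → Ss → Rr
  Ss is a chain here and Ss is conditioned on, so the path is blocked at Ss.
All paths are blocked; Dd ⊥ Rr | {Cc, Hh, Kk, Ss} holds.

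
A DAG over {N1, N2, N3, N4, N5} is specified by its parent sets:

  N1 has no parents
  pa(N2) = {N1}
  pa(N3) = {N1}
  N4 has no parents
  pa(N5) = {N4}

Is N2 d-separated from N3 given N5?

No

The only undirected path from N2 to N3 is:
  1. N2 ← N1 → N3 — N1:fork[open] ⇒ active
Since the path N2 ← N1 → N3 is active, N2 and N3 are not d-separated given {N5}.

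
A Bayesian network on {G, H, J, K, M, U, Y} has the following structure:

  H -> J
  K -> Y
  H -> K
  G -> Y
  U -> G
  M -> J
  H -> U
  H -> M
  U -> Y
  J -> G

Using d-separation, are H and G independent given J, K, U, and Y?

6 paths connect H and G; each must be blocked for d-separation to hold:
  1. H → M → J → G — M:chain[open]; J:chain[blocks] ⇒ blocked
  2. H → J → G — J:chain[blocks] ⇒ blocked
  3. H → U → G — U:chain[blocks] ⇒ blocked
  4. H → U → Y ← G — U:chain[blocks]; Y:collider[open] ⇒ blocked
  5. H → K → Y ← G — K:chain[blocks]; Y:collider[open] ⇒ blocked
  6. H → K → Y ← U → G — K:chain[blocks]; Y:collider[open]; U:fork[blocks] ⇒ blocked
Since every path is blocked, d-separation holds.

Yes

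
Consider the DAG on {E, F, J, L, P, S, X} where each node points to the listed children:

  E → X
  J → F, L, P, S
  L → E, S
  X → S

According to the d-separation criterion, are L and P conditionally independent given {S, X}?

There are 3 undirected paths between L and P; checking each against the conditioning set {S, X}:
  1. L ← J → P — J:fork[open] ⇒ active
  2. L → S ← J → P — S:collider[open]; J:fork[open] ⇒ active
  3. L → E → X → S ← J → P — E:chain[open]; X:chain[blocks]; S:collider[open]; J:fork[open] ⇒ blocked
Because an active path exists, L and P are not d-separated.

No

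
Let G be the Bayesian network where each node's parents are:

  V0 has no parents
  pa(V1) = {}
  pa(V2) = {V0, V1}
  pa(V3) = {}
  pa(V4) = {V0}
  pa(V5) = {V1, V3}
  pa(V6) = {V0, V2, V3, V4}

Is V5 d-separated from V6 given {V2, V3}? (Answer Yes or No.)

Enumerating the 4 paths from V5 to V6 and testing each for blocking by {V2, V3}:
Path 1: V5 ← V1 → V2 ← V0 → V4 → V6
  V1 is a fork and V1 is not conditioned on; V2 is a collider and V2 is conditioned on, which opens it; V0 is a fork and V0 is not conditioned on; V4 is a chain and V4 is not conditioned on — no node blocks this path, so it is active.
Path 2: V5 ← V1 → V2 ← V0 → V6
  V1 is a fork and V1 is not conditioned on; V2 is a collider and V2 is conditioned on, which opens it; V0 is a fork and V0 is not conditioned on — no node blocks this path, so it is active.
Path 3: V5 ← V1 → V2 → V6
  V2 is a chain here and V2 is conditioned on, so the path is blocked at V2.
Path 4: V5 ← V3 → V6
  V3 is a fork here and V3 is conditioned on, so the path is blocked at V3.
Because an active path exists, V5 and V6 are not d-separated.

No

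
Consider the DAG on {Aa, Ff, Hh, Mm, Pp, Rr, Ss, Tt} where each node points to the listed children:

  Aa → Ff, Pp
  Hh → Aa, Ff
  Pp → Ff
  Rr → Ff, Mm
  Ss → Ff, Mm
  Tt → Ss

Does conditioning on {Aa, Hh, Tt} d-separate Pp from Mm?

Yes — Pp and Mm are d-separated given {Aa, Hh, Tt}.

6 paths connect Pp and Mm; each must be blocked for d-separation to hold:
Path 1: Pp ← Aa → Ff ← Rr → Mm
  Aa is a fork here and Aa is conditioned on, so the path is blocked at Aa.
Path 2: Pp ← Aa → Ff ← Ss → Mm
  Aa is a fork here and Aa is conditioned on, so the path is blocked at Aa.
Path 3: Pp ← Aa ← Hh → Ff ← Rr → Mm
  Aa is a chain here and Aa is conditioned on, so the path is blocked at Aa.
Path 4: Pp ← Aa ← Hh → Ff ← Ss → Mm
  Aa is a chain here and Aa is conditioned on, so the path is blocked at Aa.
Path 5: Pp → Ff ← Rr → Mm
  Ff is a collider here and neither Ff nor any of its descendants is conditioned on, so the collider stays closed — the path is blocked at Ff.
Path 6: Pp → Ff ← Ss → Mm
  Ff is a collider here and neither Ff nor any of its descendants is conditioned on, so the collider stays closed — the path is blocked at Ff.
Since every path is blocked, d-separation holds.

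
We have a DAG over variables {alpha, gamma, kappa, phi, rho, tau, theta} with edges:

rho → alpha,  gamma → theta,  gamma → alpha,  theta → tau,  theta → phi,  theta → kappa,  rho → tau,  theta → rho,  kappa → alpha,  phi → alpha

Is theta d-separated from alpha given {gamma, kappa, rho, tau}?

5 paths connect theta and alpha; each must be blocked for d-separation to hold:
Path 1: theta → tau ← rho → alpha
  rho is a fork here and rho is conditioned on, so the path is blocked at rho.
Path 2: theta → phi → alpha
  phi is a chain and phi is not conditioned on — no node blocks this path, so it is active.
Path 3: theta → rho → alpha
  rho is a chain here and rho is conditioned on, so the path is blocked at rho.
Path 4: theta ← gamma → alpha
  gamma is a fork here and gamma is conditioned on, so the path is blocked at gamma.
Path 5: theta → kappa → alpha
  kappa is a chain here and kappa is conditioned on, so the path is blocked at kappa.
Since the path theta → phi → alpha is active, theta and alpha are not d-separated given {gamma, kappa, rho, tau}.

No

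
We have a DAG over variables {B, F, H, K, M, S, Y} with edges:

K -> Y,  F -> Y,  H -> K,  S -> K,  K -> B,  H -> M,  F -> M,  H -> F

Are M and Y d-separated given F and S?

No — M and Y are not d-separated given {F, S}.

4 paths connect M and Y; each must be blocked for d-separation to hold:
Path 1: M ← F ← H → K → Y
  F is a chain here and F is conditioned on, so the path is blocked at F.
Path 2: M ← F → Y
  F is a fork here and F is conditioned on, so the path is blocked at F.
Path 3: M ← H → K → Y
  H is a fork and H is not conditioned on; K is a chain and K is not conditioned on — no node blocks this path, so it is active.
Path 4: M ← H → F → Y
  F is a chain here and F is conditioned on, so the path is blocked at F.
At least one path is unblocked, so d-separation fails.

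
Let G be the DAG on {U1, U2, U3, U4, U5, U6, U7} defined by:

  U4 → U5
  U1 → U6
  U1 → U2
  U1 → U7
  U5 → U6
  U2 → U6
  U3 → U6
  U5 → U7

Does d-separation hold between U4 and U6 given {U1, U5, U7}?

Yes

3 paths connect U4 and U6; each must be blocked for d-separation to hold:
  1. U4 → U5 → U6 — U5:chain[blocks] ⇒ blocked
  2. U4 → U5 → U7 ← U1 → U6 — U5:chain[blocks]; U7:collider[open]; U1:fork[blocks] ⇒ blocked
  3. U4 → U5 → U7 ← U1 → U2 → U6 — U5:chain[blocks]; U7:collider[open]; U1:fork[blocks]; U2:chain[open] ⇒ blocked
Every path is blocked, so U4 and U6 are d-separated given {U1, U5, U7}.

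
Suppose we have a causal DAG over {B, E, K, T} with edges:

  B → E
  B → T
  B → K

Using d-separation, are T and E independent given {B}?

Only one path connects T and E:
Path 1: T ← B → E
  B is a fork here and B is conditioned on, so the path is blocked at B.
Every path is blocked, so T and E are d-separated given {B}.

Yes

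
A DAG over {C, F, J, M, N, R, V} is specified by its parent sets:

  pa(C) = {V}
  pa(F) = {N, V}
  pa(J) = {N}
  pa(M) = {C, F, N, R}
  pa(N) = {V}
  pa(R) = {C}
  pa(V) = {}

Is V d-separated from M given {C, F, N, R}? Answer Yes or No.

Yes

We examine all 6 paths between V and M:
Path 1: V → F → M
  F is a chain here and F is conditioned on, so the path is blocked at F.
Path 2: V → F ← N → M
  N is a fork here and N is conditioned on, so the path is blocked at N.
Path 3: V → C → R → M
  C is a chain here and C is conditioned on, so the path is blocked at C.
Path 4: V → C → M
  C is a chain here and C is conditioned on, so the path is blocked at C.
Path 5: V → N → F → M
  N is a chain here and N is conditioned on, so the path is blocked at N.
Path 6: V → N → M
  N is a chain here and N is conditioned on, so the path is blocked at N.
Every path is blocked, so V and M are d-separated given {C, F, N, R}.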